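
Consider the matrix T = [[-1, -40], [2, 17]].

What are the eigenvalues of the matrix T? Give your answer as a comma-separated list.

det(T - λI) = (-1 - λ)(17 - λ) - (-40)·(2) = λ^2 - 16λ + 63.
This factors as (λ - 7)·(λ - 9) = 0.
Eigenvalues: 7, 9.

7, 9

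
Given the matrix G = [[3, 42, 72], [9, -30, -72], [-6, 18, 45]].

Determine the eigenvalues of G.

-3, 9, 12

Compute the characteristic polynomial p(s) = det(sI - G).
Cofactor expansion gives p(s) = s^3 - 18s^2 + 45s + 324.
Try s = -3: p(-3) = 0, so -3 is a root.
Dividing by (s + 3) leaves s^2 - 21s + 108.
The quadratic factors as (s - 9)·(s - 12).
Eigenvalues: -3, 9, 12.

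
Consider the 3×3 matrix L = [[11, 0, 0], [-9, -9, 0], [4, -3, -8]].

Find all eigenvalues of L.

L is lower triangular, so its eigenvalues are the diagonal entries.
Diagonal: 11, -9, -8.

-9, -8, 11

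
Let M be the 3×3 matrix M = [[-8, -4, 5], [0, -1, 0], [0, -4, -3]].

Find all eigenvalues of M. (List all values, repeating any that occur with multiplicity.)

-8, -3, -1

Set up det(λI - M) = 0.
Expanding along the first row, p(λ) = λ^3 + 12λ^2 + 35λ + 24.
Try λ = -1: p(-1) = 0, so -1 is a root.
Factor out (λ + 1): p(λ) = (λ + 1)·(λ^2 + 11λ + 24).
The quadratic factors as (λ + 8)·(λ + 3).
Eigenvalues: -8, -3, -1.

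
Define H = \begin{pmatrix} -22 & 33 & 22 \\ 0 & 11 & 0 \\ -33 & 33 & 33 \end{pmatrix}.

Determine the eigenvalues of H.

0, 11, 11

The characteristic polynomial is p(λ) = det(λI - H).
Expanding the 3×3 determinant: p(λ) = λ^3 - 22λ^2 + 121λ.
Since p(0) = 0, λ = 0 is a root.
Factor out λ: p(λ) = λ·(λ^2 - 22λ + 121).
The quadratic factor is (λ - 11)^2.
Eigenvalues: 0, 11, 11.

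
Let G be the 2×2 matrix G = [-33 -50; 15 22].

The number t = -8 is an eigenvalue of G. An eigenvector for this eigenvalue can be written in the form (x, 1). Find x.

-2

We need (G + 8I)v = 0.
G + 8I = [[-25, -50], [15, 30]].
Row 1: (-25)·x + (-50)·1 = 0
Row 2: (15)·x + (30)·1 = 0
Solving gives x = -2.
Check: G·(-2, 1) = (16, -8) = -8·(-2, 1).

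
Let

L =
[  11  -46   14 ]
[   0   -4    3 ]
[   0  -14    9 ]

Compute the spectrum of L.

2, 3, 11

Compute the characteristic polynomial p(r) = det(rI - L).
Expanding along the first row, p(r) = r^3 - 16r^2 + 61r - 66.
Since p(2) = 0, r = 2 is a root.
Factor out (r - 2): p(r) = (r - 2)·(r^2 - 14r + 33).
The quadratic factors as (r - 3)·(r - 11).
Eigenvalues: 2, 3, 11.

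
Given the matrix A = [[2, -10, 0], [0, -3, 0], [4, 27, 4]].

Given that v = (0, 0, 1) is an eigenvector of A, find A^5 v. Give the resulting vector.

(0, 0, 1024)

First find the eigenvalue: Av = (0, 0, 4) = 4·(0, 0, 1), so λ = 4.
Then A^5 v = λ^5·v = 4^5·(0, 0, 1) = 1024·(0, 0, 1) = (0, 0, 1024).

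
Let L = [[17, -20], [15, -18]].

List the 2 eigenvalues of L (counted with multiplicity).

det(L - λI) = (17 - λ)(-18 - λ) - (-20)·(15) = λ^2 + λ - 6.
This factors as (λ + 3)·(λ - 2) = 0.
Eigenvalues: -3, 2.

-3, 2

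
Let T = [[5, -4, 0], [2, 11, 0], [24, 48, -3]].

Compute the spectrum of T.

-3, 7, 9

Set up det(λI - T) = 0.
Expanding along the first row, p(λ) = λ^3 - 13λ^2 + 15λ + 189.
Rational-root test: λ = -3 gives p(-3) = 0.
Dividing by (λ + 3) leaves λ^2 - 16λ + 63.
The quadratic factors as (λ - 7)·(λ - 9).
Eigenvalues: -3, 7, 9.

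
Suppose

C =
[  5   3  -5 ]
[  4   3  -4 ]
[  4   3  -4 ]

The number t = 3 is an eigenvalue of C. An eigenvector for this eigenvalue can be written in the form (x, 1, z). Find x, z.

We need (C - 3I)v = 0.
C - 3I = [[2, 3, -5], [4, 0, -4], [4, 3, -7]].
Row 1: (2)·x + (3)·1 + (-5)·z = 0
Row 2: (4)·x + (0)·1 + (-4)·z = 0
Row 3: (4)·x + (3)·1 + (-7)·z = 0
Solving gives x = 1, z = 1.
Check: C·(1, 1, 1) = (3, 3, 3) = 3·(1, 1, 1).

1, 1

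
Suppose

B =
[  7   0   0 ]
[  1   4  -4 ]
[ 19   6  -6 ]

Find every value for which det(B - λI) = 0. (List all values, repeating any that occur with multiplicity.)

-2, 0, 7

Set up det(lambda·I - B) = 0.
Expanding along the first row, p(lambda) = lambda^3 - 5·lambda^2 - 14·lambda.
Rational-root test: lambda = 0 gives p(0) = 0.
Factor out lambda: p(lambda) = lambda·(lambda^2 - 5·lambda - 14).
The quadratic factors as (lambda + 2)·(lambda - 7).
Eigenvalues: -2, 0, 7.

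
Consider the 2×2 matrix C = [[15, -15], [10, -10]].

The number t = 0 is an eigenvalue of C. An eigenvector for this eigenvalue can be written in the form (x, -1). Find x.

We need (C)v = 0.
C = [[15, -15], [10, -10]].
Row 1: (15)·x + (-15)·-1 = 0
Row 2: (10)·x + (-10)·-1 = 0
Solving gives x = -1.
Check: C·(-1, -1) = (0, 0) = 0·(-1, -1).

-1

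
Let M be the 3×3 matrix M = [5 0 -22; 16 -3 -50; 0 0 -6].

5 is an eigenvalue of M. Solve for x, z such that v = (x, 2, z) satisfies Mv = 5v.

1, 0

We need (M - 5I)v = 0.
M - 5I = [[0, 0, -22], [16, -8, -50], [0, 0, -11]].
Row 1: (0)·x + (0)·2 + (-22)·z = 0
Row 2: (16)·x + (-8)·2 + (-50)·z = 0
Row 3: (0)·x + (0)·2 + (-11)·z = 0
Solving gives x = 1, z = 0.
Check: M·(1, 2, 0) = (5, 10, 0) = 5·(1, 2, 0).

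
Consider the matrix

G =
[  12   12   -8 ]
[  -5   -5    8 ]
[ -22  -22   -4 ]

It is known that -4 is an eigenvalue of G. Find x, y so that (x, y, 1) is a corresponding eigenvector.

We need (G + 4I)v = 0.
G + 4I = [[16, 12, -8], [-5, -1, 8], [-22, -22, 0]].
Row 1: (16)·x + (12)·y + (-8)·1 = 0
Row 2: (-5)·x + (-1)·y + (8)·1 = 0
Row 3: (-22)·x + (-22)·y + (0)·1 = 0
Solving gives x = 2, y = -2.
Check: G·(2, -2, 1) = (-8, 8, -4) = -4·(2, -2, 1).

2, -2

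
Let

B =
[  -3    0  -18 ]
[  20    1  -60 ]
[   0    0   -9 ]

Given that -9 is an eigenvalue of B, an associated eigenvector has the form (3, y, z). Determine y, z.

0, 1

We need (B + 9I)v = 0.
B + 9I = [[6, 0, -18], [20, 10, -60], [0, 0, 0]].
Row 1: (6)·3 + (0)·y + (-18)·z = 0
Row 2: (20)·3 + (10)·y + (-60)·z = 0
Row 3: (0)·3 + (0)·y + (0)·z = 0
Solving gives y = 0, z = 1.
Check: B·(3, 0, 1) = (-27, 0, -9) = -9·(3, 0, 1).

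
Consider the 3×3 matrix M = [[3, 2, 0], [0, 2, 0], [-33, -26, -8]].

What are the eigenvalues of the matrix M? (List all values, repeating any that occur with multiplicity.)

Compute the characteristic polynomial p(μ) = det(μI - M).
Expanding along the first row, p(μ) = μ^3 + 3μ^2 - 34μ + 48.
Try μ = 2: p(2) = 0, so 2 is a root.
Dividing by (μ - 2) leaves μ^2 + 5μ - 24.
The quadratic factors as (μ + 8)·(μ - 3).
Eigenvalues: -8, 2, 3.

-8, 2, 3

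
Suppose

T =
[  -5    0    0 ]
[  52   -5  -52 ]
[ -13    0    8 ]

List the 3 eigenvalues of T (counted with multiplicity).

The characteristic polynomial is p(r) = det(rI - T).
Expanding along the first row, p(r) = r^3 + 2r^2 - 55r - 200.
Rational-root test: r = -5 gives p(-5) = 0.
Factor out (r + 5): p(r) = (r + 5)·(r^2 - 3r - 40).
The quadratic factors as (r + 5)·(r - 8).
Eigenvalues: -5, -5, 8.

-5, -5, 8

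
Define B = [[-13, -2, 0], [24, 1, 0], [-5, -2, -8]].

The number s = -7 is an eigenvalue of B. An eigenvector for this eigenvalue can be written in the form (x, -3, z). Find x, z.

1, 1

We need (B + 7I)v = 0.
B + 7I = [[-6, -2, 0], [24, 8, 0], [-5, -2, -1]].
Row 1: (-6)·x + (-2)·-3 + (0)·z = 0
Row 2: (24)·x + (8)·-3 + (0)·z = 0
Row 3: (-5)·x + (-2)·-3 + (-1)·z = 0
Solving gives x = 1, z = 1.
Check: B·(1, -3, 1) = (-7, 21, -7) = -7·(1, -3, 1).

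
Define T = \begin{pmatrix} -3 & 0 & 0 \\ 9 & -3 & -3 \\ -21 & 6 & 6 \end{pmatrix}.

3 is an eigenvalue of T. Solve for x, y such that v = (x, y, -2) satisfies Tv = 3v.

0, 1

We need (T - 3I)v = 0.
T - 3I = [[-6, 0, 0], [9, -6, -3], [-21, 6, 3]].
Row 1: (-6)·x + (0)·y + (0)·-2 = 0
Row 2: (9)·x + (-6)·y + (-3)·-2 = 0
Row 3: (-21)·x + (6)·y + (3)·-2 = 0
Solving gives x = 0, y = 1.
Check: T·(0, 1, -2) = (0, 3, -6) = 3·(0, 1, -2).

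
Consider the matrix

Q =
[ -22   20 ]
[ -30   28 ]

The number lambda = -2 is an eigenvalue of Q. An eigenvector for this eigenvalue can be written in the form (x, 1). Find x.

1

We need (Q + 2I)v = 0.
Q + 2I = [[-20, 20], [-30, 30]].
Row 1: (-20)·x + (20)·1 = 0
Row 2: (-30)·x + (30)·1 = 0
Solving gives x = 1.
Check: Q·(1, 1) = (-2, -2) = -2·(1, 1).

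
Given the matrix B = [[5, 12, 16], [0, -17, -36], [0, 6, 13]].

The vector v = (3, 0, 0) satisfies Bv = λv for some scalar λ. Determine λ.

5

Compute Bv: B·(3, 0, 0) = (15, 0, 0).
Since Bv = λv, compare component 1: 15 = λ·3, so λ = 5.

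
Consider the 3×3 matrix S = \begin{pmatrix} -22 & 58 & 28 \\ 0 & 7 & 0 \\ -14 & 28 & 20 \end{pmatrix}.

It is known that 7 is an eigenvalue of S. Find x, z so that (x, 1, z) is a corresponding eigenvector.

2, 0

We need (S - 7I)v = 0.
S - 7I = [[-29, 58, 28], [0, 0, 0], [-14, 28, 13]].
Row 1: (-29)·x + (58)·1 + (28)·z = 0
Row 2: (0)·x + (0)·1 + (0)·z = 0
Row 3: (-14)·x + (28)·1 + (13)·z = 0
Solving gives x = 2, z = 0.
Check: S·(2, 1, 0) = (14, 7, 0) = 7·(2, 1, 0).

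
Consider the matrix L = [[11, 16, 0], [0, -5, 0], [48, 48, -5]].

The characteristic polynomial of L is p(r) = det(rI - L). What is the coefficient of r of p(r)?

p(r) = r^3 - r^2 - 85r - 275.
The coefficient of r is -85.

-85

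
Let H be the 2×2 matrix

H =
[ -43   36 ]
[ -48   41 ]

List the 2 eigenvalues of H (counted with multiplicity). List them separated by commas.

det(H - lambda·I) = (-43 - lambda)(41 - lambda) - (36)·(-48) = lambda^2 + 2·lambda - 35.
This factors as (lambda + 7)·(lambda - 5) = 0.
Eigenvalues: -7, 5.

-7, 5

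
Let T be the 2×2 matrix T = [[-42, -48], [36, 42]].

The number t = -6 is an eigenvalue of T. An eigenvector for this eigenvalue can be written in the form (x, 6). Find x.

-8

We need (T + 6I)v = 0.
T + 6I = [[-36, -48], [36, 48]].
Row 1: (-36)·x + (-48)·6 = 0
Row 2: (36)·x + (48)·6 = 0
Solving gives x = -8.
Check: T·(-8, 6) = (48, -36) = -6·(-8, 6).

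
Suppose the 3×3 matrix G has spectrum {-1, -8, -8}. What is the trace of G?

trace(G) is the sum of the eigenvalues: (-1) + (-8) + (-8) = -17.

-17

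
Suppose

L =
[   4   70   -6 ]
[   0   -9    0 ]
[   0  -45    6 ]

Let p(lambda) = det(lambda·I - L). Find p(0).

p(0) = det(0·I − L) = det(−L) = (−1)^3·det(L).
det(L) = -216, so p(0) = 216.

216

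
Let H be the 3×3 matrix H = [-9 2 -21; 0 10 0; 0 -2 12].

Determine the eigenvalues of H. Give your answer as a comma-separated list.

The characteristic polynomial is p(r) = det(rI - H).
Expanding the 3×3 determinant: p(r) = r^3 - 13r^2 - 78r + 1080.
Rational-root test: r = 10 gives p(10) = 0.
Factor out (r - 10): p(r) = (r - 10)·(r^2 - 3r - 108).
The quadratic factors as (r + 9)·(r - 12).
Eigenvalues: -9, 10, 12.

-9, 10, 12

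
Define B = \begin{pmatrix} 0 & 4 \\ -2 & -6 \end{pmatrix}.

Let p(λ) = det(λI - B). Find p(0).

p(0) = det(0·I − B) = det(−B) = (−1)^2·det(B).
det(B) = 8, so p(0) = 8.

8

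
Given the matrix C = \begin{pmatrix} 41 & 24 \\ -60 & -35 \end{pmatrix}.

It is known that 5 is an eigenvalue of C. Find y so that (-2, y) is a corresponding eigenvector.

3

We need (C - 5I)v = 0.
C - 5I = [[36, 24], [-60, -40]].
Row 1: (36)·-2 + (24)·y = 0
Row 2: (-60)·-2 + (-40)·y = 0
Solving gives y = 3.
Check: C·(-2, 3) = (-10, 15) = 5·(-2, 3).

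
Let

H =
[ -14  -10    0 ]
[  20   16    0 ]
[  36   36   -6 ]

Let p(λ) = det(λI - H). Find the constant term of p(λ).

-144

p(λ) = λ^3 + 4λ^2 - 36λ - 144.
The constant term is -144.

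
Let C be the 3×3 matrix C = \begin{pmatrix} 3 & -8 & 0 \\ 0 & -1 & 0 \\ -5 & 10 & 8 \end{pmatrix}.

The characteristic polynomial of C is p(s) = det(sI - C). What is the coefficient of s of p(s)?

p(s) = s^3 - 10s^2 + 13s + 24.
The coefficient of s is 13.

13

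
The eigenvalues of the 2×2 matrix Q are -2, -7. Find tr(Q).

-9

trace(Q) is the sum of the eigenvalues: (-2) + (-7) = -9.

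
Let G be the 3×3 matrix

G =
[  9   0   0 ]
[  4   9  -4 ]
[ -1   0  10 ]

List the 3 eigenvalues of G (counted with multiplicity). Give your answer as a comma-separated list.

9, 9, 10

The characteristic polynomial is p(t) = det(tI - G).
Cofactor expansion gives p(t) = t^3 - 28t^2 + 261t - 810.
Try t = 9: p(9) = 0, so 9 is a root.
Dividing by (t - 9) leaves t^2 - 19t + 90.
The quadratic factors as (t - 9)·(t - 10).
Eigenvalues: 9, 9, 10.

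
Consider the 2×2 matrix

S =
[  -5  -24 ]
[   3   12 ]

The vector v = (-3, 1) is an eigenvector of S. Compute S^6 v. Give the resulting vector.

(-2187, 729)

First find the eigenvalue: Sv = (-9, 3) = 3·(-3, 1), so λ = 3.
Then S^6 v = λ^6·v = 3^6·(-3, 1) = 729·(-3, 1) = (-2187, 729).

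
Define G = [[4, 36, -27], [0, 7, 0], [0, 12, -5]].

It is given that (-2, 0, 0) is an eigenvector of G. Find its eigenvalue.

Compute Gv: G·(-2, 0, 0) = (-8, 0, 0).
Since Gv = λv, compare component 1: -8 = λ·-2, so λ = 4.

4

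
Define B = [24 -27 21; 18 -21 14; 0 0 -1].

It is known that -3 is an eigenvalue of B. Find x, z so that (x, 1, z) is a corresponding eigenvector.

We need (B + 3I)v = 0.
B + 3I = [[27, -27, 21], [18, -18, 14], [0, 0, 2]].
Row 1: (27)·x + (-27)·1 + (21)·z = 0
Row 2: (18)·x + (-18)·1 + (14)·z = 0
Row 3: (0)·x + (0)·1 + (2)·z = 0
Solving gives x = 1, z = 0.
Check: B·(1, 1, 0) = (-3, -3, 0) = -3·(1, 1, 0).

1, 0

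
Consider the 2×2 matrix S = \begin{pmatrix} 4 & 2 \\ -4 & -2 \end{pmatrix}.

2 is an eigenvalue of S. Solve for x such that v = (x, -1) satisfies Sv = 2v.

We need (S - 2I)v = 0.
S - 2I = [[2, 2], [-4, -4]].
Row 1: (2)·x + (2)·-1 = 0
Row 2: (-4)·x + (-4)·-1 = 0
Solving gives x = 1.
Check: S·(1, -1) = (2, -2) = 2·(1, -1).

1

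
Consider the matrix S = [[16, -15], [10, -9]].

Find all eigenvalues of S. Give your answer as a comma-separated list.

det(S - lambda·I) = (16 - lambda)(-9 - lambda) - (-15)·(10) = lambda^2 - 7·lambda + 6.
This factors as (lambda - 1)·(lambda - 6) = 0.
Eigenvalues: 1, 6.

1, 6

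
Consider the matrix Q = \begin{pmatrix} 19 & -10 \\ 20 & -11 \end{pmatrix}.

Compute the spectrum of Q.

det(Q - μI) = (19 - μ)(-11 - μ) - (-10)·(20) = μ^2 - 8μ - 9.
This factors as (μ + 1)·(μ - 9) = 0.
Eigenvalues: -1, 9.

-1, 9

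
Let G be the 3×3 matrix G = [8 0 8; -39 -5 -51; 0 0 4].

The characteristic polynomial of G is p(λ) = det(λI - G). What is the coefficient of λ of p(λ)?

-28

p(λ) = λ^3 - 7λ^2 - 28λ + 160.
The coefficient of λ is -28.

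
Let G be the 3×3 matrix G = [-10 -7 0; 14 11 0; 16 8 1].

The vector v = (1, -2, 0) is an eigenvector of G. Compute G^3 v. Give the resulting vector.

First find the eigenvalue: Gv = (4, -8, 0) = 4·(1, -2, 0), so λ = 4.
Then G^3 v = λ^3·v = 4^3·(1, -2, 0) = 64·(1, -2, 0) = (64, -128, 0).

(64, -128, 0)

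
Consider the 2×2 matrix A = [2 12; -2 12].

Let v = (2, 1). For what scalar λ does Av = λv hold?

8

Compute Av: A·(2, 1) = (16, 8).
Since Av = λv, compare component 1: 16 = λ·2, so λ = 8.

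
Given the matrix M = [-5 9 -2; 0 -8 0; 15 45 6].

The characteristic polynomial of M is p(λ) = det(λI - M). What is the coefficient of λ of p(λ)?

-8

p(λ) = λ^3 + 7λ^2 - 8λ.
The coefficient of λ is -8.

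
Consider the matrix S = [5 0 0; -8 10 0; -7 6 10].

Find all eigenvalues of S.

5, 10, 10

S is lower triangular, so its eigenvalues are the diagonal entries.
Diagonal: 5, 10, 10.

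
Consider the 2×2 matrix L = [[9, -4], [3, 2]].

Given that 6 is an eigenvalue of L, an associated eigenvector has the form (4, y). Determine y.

3

We need (L - 6I)v = 0.
L - 6I = [[3, -4], [3, -4]].
Row 1: (3)·4 + (-4)·y = 0
Row 2: (3)·4 + (-4)·y = 0
Solving gives y = 3.
Check: L·(4, 3) = (24, 18) = 6·(4, 3).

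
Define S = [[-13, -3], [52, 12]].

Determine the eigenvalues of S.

det(S - tI) = (-13 - t)(12 - t) - (-3)·(52) = t^2 + t.
This factors as (t + 1)·t = 0.
Eigenvalues: -1, 0.

-1, 0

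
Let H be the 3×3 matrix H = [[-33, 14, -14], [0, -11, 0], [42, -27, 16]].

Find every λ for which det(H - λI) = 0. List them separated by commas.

-12, -11, -5

The characteristic polynomial is p(lambda) = det(lambda·I - H).
Cofactor expansion gives p(lambda) = lambda^3 + 28·lambda^2 + 247·lambda + 660.
Try lambda = -5: p(-5) = 0, so -5 is a root.
Factor out (lambda + 5): p(lambda) = (lambda + 5)·(lambda^2 + 23·lambda + 132).
The quadratic factors as (lambda + 12)·(lambda + 11).
Eigenvalues: -12, -11, -5.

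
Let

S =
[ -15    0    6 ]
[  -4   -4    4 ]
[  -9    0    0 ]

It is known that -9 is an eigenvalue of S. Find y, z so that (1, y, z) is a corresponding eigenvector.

We need (S + 9I)v = 0.
S + 9I = [[-6, 0, 6], [-4, 5, 4], [-9, 0, 9]].
Row 1: (-6)·1 + (0)·y + (6)·z = 0
Row 2: (-4)·1 + (5)·y + (4)·z = 0
Row 3: (-9)·1 + (0)·y + (9)·z = 0
Solving gives y = 0, z = 1.
Check: S·(1, 0, 1) = (-9, 0, -9) = -9·(1, 0, 1).

0, 1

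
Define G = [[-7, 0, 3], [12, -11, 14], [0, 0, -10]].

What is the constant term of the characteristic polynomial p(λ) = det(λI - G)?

770

p(0) = det(0·I − G) = det(−G) = (−1)^3·det(G).
det(G) = -770, so p(0) = 770.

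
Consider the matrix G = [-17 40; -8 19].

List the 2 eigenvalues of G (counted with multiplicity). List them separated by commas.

det(G - rI) = (-17 - r)(19 - r) - (40)·(-8) = r^2 - 2r - 3.
This factors as (r + 1)·(r - 3) = 0.
Eigenvalues: -1, 3.

-1, 3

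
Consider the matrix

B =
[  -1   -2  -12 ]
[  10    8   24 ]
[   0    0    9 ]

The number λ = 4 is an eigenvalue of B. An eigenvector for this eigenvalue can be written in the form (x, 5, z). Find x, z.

-2, 0

We need (B - 4I)v = 0.
B - 4I = [[-5, -2, -12], [10, 4, 24], [0, 0, 5]].
Row 1: (-5)·x + (-2)·5 + (-12)·z = 0
Row 2: (10)·x + (4)·5 + (24)·z = 0
Row 3: (0)·x + (0)·5 + (5)·z = 0
Solving gives x = -2, z = 0.
Check: B·(-2, 5, 0) = (-8, 20, 0) = 4·(-2, 5, 0).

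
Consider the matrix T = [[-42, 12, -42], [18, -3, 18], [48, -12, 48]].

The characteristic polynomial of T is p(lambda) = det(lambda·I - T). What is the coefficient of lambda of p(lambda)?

p(lambda) = lambda^3 - 3·lambda^2 - 18·lambda.
The coefficient of lambda is -18.

-18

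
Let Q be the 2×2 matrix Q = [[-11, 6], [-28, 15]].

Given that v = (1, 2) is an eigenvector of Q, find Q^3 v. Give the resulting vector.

(1, 2)

First find the eigenvalue: Qv = (1, 2) = 1·(1, 2), so λ = 1.
Then Q^3 v = λ^3·v = 1^3·(1, 2) = 1·(1, 2) = (1, 2).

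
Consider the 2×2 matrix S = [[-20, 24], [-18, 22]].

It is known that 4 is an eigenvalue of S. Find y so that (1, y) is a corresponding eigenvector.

1

We need (S - 4I)v = 0.
S - 4I = [[-24, 24], [-18, 18]].
Row 1: (-24)·1 + (24)·y = 0
Row 2: (-18)·1 + (18)·y = 0
Solving gives y = 1.
Check: S·(1, 1) = (4, 4) = 4·(1, 1).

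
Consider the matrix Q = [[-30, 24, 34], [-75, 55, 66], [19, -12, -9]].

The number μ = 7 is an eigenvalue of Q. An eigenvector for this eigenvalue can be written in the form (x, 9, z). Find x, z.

4, -2

We need (Q - 7I)v = 0.
Q - 7I = [[-37, 24, 34], [-75, 48, 66], [19, -12, -16]].
Row 1: (-37)·x + (24)·9 + (34)·z = 0
Row 2: (-75)·x + (48)·9 + (66)·z = 0
Row 3: (19)·x + (-12)·9 + (-16)·z = 0
Solving gives x = 4, z = -2.
Check: Q·(4, 9, -2) = (28, 63, -14) = 7·(4, 9, -2).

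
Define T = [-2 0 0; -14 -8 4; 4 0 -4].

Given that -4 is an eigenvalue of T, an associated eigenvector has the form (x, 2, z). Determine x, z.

0, 2

We need (T + 4I)v = 0.
T + 4I = [[2, 0, 0], [-14, -4, 4], [4, 0, 0]].
Row 1: (2)·x + (0)·2 + (0)·z = 0
Row 2: (-14)·x + (-4)·2 + (4)·z = 0
Row 3: (4)·x + (0)·2 + (0)·z = 0
Solving gives x = 0, z = 2.
Check: T·(0, 2, 2) = (0, -8, -8) = -4·(0, 2, 2).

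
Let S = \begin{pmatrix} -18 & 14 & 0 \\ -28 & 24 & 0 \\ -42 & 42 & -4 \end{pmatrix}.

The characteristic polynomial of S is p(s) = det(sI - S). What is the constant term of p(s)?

-160

p(s) = s^3 - 2s^2 - 64s - 160.
The constant term is -160.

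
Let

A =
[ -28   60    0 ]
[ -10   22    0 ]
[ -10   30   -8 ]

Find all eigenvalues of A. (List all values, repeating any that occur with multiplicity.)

-8, -8, 2

The characteristic polynomial is p(lambda) = det(lambda·I - A).
Cofactor expansion gives p(lambda) = lambda^3 + 14·lambda^2 + 32·lambda - 128.
Try lambda = -8: p(-8) = 0, so -8 is a root.
Dividing by (lambda + 8) leaves lambda^2 + 6·lambda - 16.
The quadratic factors as (lambda + 8)·(lambda - 2).
Eigenvalues: -8, -8, 2.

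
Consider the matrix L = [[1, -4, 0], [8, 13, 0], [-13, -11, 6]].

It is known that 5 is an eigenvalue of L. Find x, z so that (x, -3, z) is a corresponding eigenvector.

3, 6

We need (L - 5I)v = 0.
L - 5I = [[-4, -4, 0], [8, 8, 0], [-13, -11, 1]].
Row 1: (-4)·x + (-4)·-3 + (0)·z = 0
Row 2: (8)·x + (8)·-3 + (0)·z = 0
Row 3: (-13)·x + (-11)·-3 + (1)·z = 0
Solving gives x = 3, z = 6.
Check: L·(3, -3, 6) = (15, -15, 30) = 5·(3, -3, 6).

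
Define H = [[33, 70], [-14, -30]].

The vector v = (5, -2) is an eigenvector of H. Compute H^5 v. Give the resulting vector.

First find the eigenvalue: Hv = (25, -10) = 5·(5, -2), so λ = 5.
Then H^5 v = λ^5·v = 5^5·(5, -2) = 3125·(5, -2) = (15625, -6250).

(15625, -6250)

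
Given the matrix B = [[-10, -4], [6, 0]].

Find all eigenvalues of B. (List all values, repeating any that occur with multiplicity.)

-6, -4

det(B - sI) = (-10 - s)(0 - s) - (-4)·(6) = s^2 + 10s + 24.
This factors as (s + 6)·(s + 4) = 0.
Eigenvalues: -6, -4.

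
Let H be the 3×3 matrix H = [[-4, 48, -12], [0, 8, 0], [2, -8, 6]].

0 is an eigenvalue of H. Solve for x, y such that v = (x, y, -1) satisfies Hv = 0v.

3, 0

We need (H)v = 0.
H = [[-4, 48, -12], [0, 8, 0], [2, -8, 6]].
Row 1: (-4)·x + (48)·y + (-12)·-1 = 0
Row 2: (0)·x + (8)·y + (0)·-1 = 0
Row 3: (2)·x + (-8)·y + (6)·-1 = 0
Solving gives x = 3, y = 0.
Check: H·(3, 0, -1) = (0, 0, 0) = 0·(3, 0, -1).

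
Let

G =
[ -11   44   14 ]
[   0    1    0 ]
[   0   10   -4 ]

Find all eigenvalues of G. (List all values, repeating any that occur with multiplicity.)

-11, -4, 1

The characteristic polynomial is p(λ) = det(λI - G).
Expanding the 3×3 determinant: p(λ) = λ^3 + 14λ^2 + 29λ - 44.
Rational-root test: λ = -4 gives p(-4) = 0.
Dividing by (λ + 4) leaves λ^2 + 10λ - 11.
The quadratic factors as (λ + 11)·(λ - 1).
Eigenvalues: -11, -4, 1.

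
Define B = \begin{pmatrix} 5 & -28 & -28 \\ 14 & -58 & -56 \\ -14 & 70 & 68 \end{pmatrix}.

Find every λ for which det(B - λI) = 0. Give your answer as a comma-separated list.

-2, 5, 12

Set up det(tI - B) = 0.
Expanding along the first row, p(t) = t^3 - 15t^2 + 26t + 120.
Since p(5) = 0, t = 5 is a root.
Factor out (t - 5): p(t) = (t - 5)·(t^2 - 10t - 24).
The quadratic factors as (t + 2)·(t - 12).
Eigenvalues: -2, 5, 12.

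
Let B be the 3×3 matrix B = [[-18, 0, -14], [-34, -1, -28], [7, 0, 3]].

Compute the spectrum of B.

Compute the characteristic polynomial p(λ) = det(λI - B).
Expanding the 3×3 determinant: p(λ) = λ^3 + 16λ^2 + 59λ + 44.
Since p(-1) = 0, λ = -1 is a root.
Dividing by (λ + 1) leaves λ^2 + 15λ + 44.
The quadratic factors as (λ + 11)·(λ + 4).
Eigenvalues: -11, -4, -1.

-11, -4, -1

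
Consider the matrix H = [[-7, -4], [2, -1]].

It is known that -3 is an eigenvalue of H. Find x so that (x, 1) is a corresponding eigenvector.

-1

We need (H + 3I)v = 0.
H + 3I = [[-4, -4], [2, 2]].
Row 1: (-4)·x + (-4)·1 = 0
Row 2: (2)·x + (2)·1 = 0
Solving gives x = -1.
Check: H·(-1, 1) = (3, -3) = -3·(-1, 1).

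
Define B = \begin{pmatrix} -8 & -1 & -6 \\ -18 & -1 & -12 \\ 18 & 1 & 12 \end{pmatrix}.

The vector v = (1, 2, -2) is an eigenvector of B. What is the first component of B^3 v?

8

First find the eigenvalue: Bv = (2, 4, -4) = 2·(1, 2, -2), so λ = 2.
Then B^3 v = λ^3·v = 2^3·(1, 2, -2) = 8·(1, 2, -2) = (8, 16, -16).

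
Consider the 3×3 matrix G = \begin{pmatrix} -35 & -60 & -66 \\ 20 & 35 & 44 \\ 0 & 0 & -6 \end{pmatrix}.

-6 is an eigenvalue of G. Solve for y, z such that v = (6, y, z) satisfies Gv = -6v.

-4, 1

We need (G + 6I)v = 0.
G + 6I = [[-29, -60, -66], [20, 41, 44], [0, 0, 0]].
Row 1: (-29)·6 + (-60)·y + (-66)·z = 0
Row 2: (20)·6 + (41)·y + (44)·z = 0
Row 3: (0)·6 + (0)·y + (0)·z = 0
Solving gives y = -4, z = 1.
Check: G·(6, -4, 1) = (-36, 24, -6) = -6·(6, -4, 1).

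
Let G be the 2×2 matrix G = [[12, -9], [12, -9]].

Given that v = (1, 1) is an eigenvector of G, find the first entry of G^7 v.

2187

First find the eigenvalue: Gv = (3, 3) = 3·(1, 1), so λ = 3.
Then G^7 v = λ^7·v = 3^7·(1, 1) = 2187·(1, 1) = (2187, 2187).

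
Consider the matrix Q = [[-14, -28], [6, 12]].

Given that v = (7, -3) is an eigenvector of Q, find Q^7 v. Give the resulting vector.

First find the eigenvalue: Qv = (-14, 6) = -2·(7, -3), so λ = -2.
Then Q^7 v = λ^7·v = (-2)^7·(7, -3) = -128·(7, -3) = (-896, 384).

(-896, 384)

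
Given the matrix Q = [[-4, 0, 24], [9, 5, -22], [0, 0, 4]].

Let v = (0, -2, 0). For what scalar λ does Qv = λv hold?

Compute Qv: Q·(0, -2, 0) = (0, -10, 0).
Since Qv = λv, compare component 2: -10 = λ·-2, so λ = 5.

5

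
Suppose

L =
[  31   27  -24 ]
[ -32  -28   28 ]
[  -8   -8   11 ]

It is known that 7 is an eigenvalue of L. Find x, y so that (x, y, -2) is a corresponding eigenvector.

We need (L - 7I)v = 0.
L - 7I = [[24, 27, -24], [-32, -35, 28], [-8, -8, 4]].
Row 1: (24)·x + (27)·y + (-24)·-2 = 0
Row 2: (-32)·x + (-35)·y + (28)·-2 = 0
Row 3: (-8)·x + (-8)·y + (4)·-2 = 0
Solving gives x = 7, y = -8.
Check: L·(7, -8, -2) = (49, -56, -14) = 7·(7, -8, -2).

7, -8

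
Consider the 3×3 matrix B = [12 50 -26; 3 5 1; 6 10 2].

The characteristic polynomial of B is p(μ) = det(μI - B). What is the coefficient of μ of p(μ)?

90

p(μ) = μ^3 - 19μ^2 + 90μ.
The coefficient of μ is 90.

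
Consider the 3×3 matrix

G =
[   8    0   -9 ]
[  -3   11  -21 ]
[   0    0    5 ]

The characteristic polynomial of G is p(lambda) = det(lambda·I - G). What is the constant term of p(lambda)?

p(lambda) = lambda^3 - 24·lambda^2 + 183·lambda - 440.
The constant term is -440.

-440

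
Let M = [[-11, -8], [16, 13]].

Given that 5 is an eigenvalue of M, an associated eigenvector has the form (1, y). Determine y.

-2

We need (M - 5I)v = 0.
M - 5I = [[-16, -8], [16, 8]].
Row 1: (-16)·1 + (-8)·y = 0
Row 2: (16)·1 + (8)·y = 0
Solving gives y = -2.
Check: M·(1, -2) = (5, -10) = 5·(1, -2).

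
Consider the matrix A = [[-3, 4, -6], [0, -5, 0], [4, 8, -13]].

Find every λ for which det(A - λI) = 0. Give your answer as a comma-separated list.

Compute the characteristic polynomial p(t) = det(tI - A).
Expanding along the first row, p(t) = t^3 + 21t^2 + 143t + 315.
Try t = -5: p(-5) = 0, so -5 is a root.
Dividing by (t + 5) leaves t^2 + 16t + 63.
The quadratic factors as (t + 9)·(t + 7).
Eigenvalues: -9, -7, -5.

-9, -7, -5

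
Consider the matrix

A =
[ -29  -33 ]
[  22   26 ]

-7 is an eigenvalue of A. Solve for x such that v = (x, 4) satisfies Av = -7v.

-6

We need (A + 7I)v = 0.
A + 7I = [[-22, -33], [22, 33]].
Row 1: (-22)·x + (-33)·4 = 0
Row 2: (22)·x + (33)·4 = 0
Solving gives x = -6.
Check: A·(-6, 4) = (42, -28) = -7·(-6, 4).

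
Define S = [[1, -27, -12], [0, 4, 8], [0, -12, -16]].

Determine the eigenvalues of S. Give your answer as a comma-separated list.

Compute the characteristic polynomial p(s) = det(sI - S).
Cofactor expansion gives p(s) = s^3 + 11s^2 + 20s - 32.
Since p(1) = 0, s = 1 is a root.
Dividing by (s - 1) leaves s^2 + 12s + 32.
The quadratic factors as (s + 8)·(s + 4).
Eigenvalues: -8, -4, 1.

-8, -4, 1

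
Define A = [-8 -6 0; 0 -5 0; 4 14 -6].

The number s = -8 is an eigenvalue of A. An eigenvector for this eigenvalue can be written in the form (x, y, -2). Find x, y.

1, 0

We need (A + 8I)v = 0.
A + 8I = [[0, -6, 0], [0, 3, 0], [4, 14, 2]].
Row 1: (0)·x + (-6)·y + (0)·-2 = 0
Row 2: (0)·x + (3)·y + (0)·-2 = 0
Row 3: (4)·x + (14)·y + (2)·-2 = 0
Solving gives x = 1, y = 0.
Check: A·(1, 0, -2) = (-8, 0, 16) = -8·(1, 0, -2).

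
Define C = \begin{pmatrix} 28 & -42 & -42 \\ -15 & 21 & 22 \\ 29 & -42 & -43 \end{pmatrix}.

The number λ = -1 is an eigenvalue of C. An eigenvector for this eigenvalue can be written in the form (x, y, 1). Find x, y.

We need (C + 1I)v = 0.
C + 1I = [[29, -42, -42], [-15, 22, 22], [29, -42, -42]].
Row 1: (29)·x + (-42)·y + (-42)·1 = 0
Row 2: (-15)·x + (22)·y + (22)·1 = 0
Row 3: (29)·x + (-42)·y + (-42)·1 = 0
Solving gives x = 0, y = -1.
Check: C·(0, -1, 1) = (0, 1, -1) = -1·(0, -1, 1).

0, -1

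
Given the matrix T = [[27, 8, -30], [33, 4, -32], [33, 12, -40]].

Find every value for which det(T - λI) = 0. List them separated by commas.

-8, -6, 5

Compute the characteristic polynomial p(λ) = det(λI - T).
Expanding along the first row, p(λ) = λ^3 + 9λ^2 - 22λ - 240.
Rational-root test: λ = -6 gives p(-6) = 0.
Dividing by (λ + 6) leaves λ^2 + 3λ - 40.
The quadratic factors as (λ + 8)·(λ - 5).
Eigenvalues: -8, -6, 5.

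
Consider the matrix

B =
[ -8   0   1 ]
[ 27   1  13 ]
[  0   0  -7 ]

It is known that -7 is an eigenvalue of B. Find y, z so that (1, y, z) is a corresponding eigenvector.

-5, 1

We need (B + 7I)v = 0.
B + 7I = [[-1, 0, 1], [27, 8, 13], [0, 0, 0]].
Row 1: (-1)·1 + (0)·y + (1)·z = 0
Row 2: (27)·1 + (8)·y + (13)·z = 0
Row 3: (0)·1 + (0)·y + (0)·z = 0
Solving gives y = -5, z = 1.
Check: B·(1, -5, 1) = (-7, 35, -7) = -7·(1, -5, 1).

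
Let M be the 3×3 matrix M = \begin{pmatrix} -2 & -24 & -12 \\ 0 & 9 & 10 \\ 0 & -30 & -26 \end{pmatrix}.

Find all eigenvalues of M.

The characteristic polynomial is p(t) = det(tI - M).
Expanding along the first row, p(t) = t^3 + 19t^2 + 100t + 132.
Try t = -2: p(-2) = 0, so -2 is a root.
Factor out (t + 2): p(t) = (t + 2)·(t^2 + 17t + 66).
The quadratic factors as (t + 11)·(t + 6).
Eigenvalues: -11, -6, -2.

-11, -6, -2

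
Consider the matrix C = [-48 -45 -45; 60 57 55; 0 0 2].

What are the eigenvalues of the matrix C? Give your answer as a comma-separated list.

Compute the characteristic polynomial p(lambda) = det(lambda·I - C).
Cofactor expansion gives p(lambda) = lambda^3 - 11·lambda^2 - 18·lambda + 72.
Rational-root test: lambda = 12 gives p(12) = 0.
Dividing by (lambda - 12) leaves lambda^2 + lambda - 6.
The quadratic factors as (lambda + 3)·(lambda - 2).
Eigenvalues: -3, 2, 12.

-3, 2, 12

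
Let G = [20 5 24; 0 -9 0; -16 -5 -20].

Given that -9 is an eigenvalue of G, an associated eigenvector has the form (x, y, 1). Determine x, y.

-1, 1

We need (G + 9I)v = 0.
G + 9I = [[29, 5, 24], [0, 0, 0], [-16, -5, -11]].
Row 1: (29)·x + (5)·y + (24)·1 = 0
Row 2: (0)·x + (0)·y + (0)·1 = 0
Row 3: (-16)·x + (-5)·y + (-11)·1 = 0
Solving gives x = -1, y = 1.
Check: G·(-1, 1, 1) = (9, -9, -9) = -9·(-1, 1, 1).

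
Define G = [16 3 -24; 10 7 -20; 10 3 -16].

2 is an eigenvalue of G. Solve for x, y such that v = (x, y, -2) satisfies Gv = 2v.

We need (G - 2I)v = 0.
G - 2I = [[14, 3, -24], [10, 5, -20], [10, 3, -18]].
Row 1: (14)·x + (3)·y + (-24)·-2 = 0
Row 2: (10)·x + (5)·y + (-20)·-2 = 0
Row 3: (10)·x + (3)·y + (-18)·-2 = 0
Solving gives x = -3, y = -2.
Check: G·(-3, -2, -2) = (-6, -4, -4) = 2·(-3, -2, -2).

-3, -2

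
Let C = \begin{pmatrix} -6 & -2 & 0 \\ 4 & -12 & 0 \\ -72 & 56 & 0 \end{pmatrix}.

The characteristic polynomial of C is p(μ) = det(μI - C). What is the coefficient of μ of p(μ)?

p(μ) = μ^3 + 18μ^2 + 80μ.
The coefficient of μ is 80.

80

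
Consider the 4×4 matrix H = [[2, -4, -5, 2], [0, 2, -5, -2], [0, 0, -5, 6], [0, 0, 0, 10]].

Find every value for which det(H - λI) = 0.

H is upper triangular, so its eigenvalues are the diagonal entries.
Diagonal: 2, 2, -5, 10.

-5, 2, 2, 10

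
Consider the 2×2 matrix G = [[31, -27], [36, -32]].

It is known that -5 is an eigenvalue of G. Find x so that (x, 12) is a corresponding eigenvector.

9

We need (G + 5I)v = 0.
G + 5I = [[36, -27], [36, -27]].
Row 1: (36)·x + (-27)·12 = 0
Row 2: (36)·x + (-27)·12 = 0
Solving gives x = 9.
Check: G·(9, 12) = (-45, -60) = -5·(9, 12).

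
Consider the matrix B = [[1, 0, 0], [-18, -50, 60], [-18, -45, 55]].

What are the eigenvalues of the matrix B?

The characteristic polynomial is p(μ) = det(μI - B).
Cofactor expansion gives p(μ) = μ^3 - 6μ^2 - 45μ + 50.
Rational-root test: μ = 1 gives p(1) = 0.
Factor out (μ - 1): p(μ) = (μ - 1)·(μ^2 - 5μ - 50).
The quadratic factors as (μ + 5)·(μ - 10).
Eigenvalues: -5, 1, 10.

-5, 1, 10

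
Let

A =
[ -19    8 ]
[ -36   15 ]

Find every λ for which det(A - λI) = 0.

-3, -1

det(A - lambda·I) = (-19 - lambda)(15 - lambda) - (8)·(-36) = lambda^2 + 4·lambda + 3.
This factors as (lambda + 3)·(lambda + 1) = 0.
Eigenvalues: -3, -1.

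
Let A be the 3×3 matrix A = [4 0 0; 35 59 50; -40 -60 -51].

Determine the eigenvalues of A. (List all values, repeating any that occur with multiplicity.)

The characteristic polynomial is p(s) = det(sI - A).
Expanding the 3×3 determinant: p(s) = s^3 - 12s^2 + 23s + 36.
Since p(-1) = 0, s = -1 is a root.
Dividing by (s + 1) leaves s^2 - 13s + 36.
The quadratic factors as (s - 4)·(s - 9).
Eigenvalues: -1, 4, 9.

-1, 4, 9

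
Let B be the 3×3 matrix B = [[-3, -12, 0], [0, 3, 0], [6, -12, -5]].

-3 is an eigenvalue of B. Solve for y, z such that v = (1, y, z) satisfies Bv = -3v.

0, 3

We need (B + 3I)v = 0.
B + 3I = [[0, -12, 0], [0, 6, 0], [6, -12, -2]].
Row 1: (0)·1 + (-12)·y + (0)·z = 0
Row 2: (0)·1 + (6)·y + (0)·z = 0
Row 3: (6)·1 + (-12)·y + (-2)·z = 0
Solving gives y = 0, z = 3.
Check: B·(1, 0, 3) = (-3, 0, -9) = -3·(1, 0, 3).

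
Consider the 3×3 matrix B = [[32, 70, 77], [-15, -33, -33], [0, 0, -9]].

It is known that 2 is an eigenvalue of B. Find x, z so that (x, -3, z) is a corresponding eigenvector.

We need (B - 2I)v = 0.
B - 2I = [[30, 70, 77], [-15, -35, -33], [0, 0, -11]].
Row 1: (30)·x + (70)·-3 + (77)·z = 0
Row 2: (-15)·x + (-35)·-3 + (-33)·z = 0
Row 3: (0)·x + (0)·-3 + (-11)·z = 0
Solving gives x = 7, z = 0.
Check: B·(7, -3, 0) = (14, -6, 0) = 2·(7, -3, 0).

7, 0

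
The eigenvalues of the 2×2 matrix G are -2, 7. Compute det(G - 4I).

-18

If G has eigenvalues -2, 7, then G - 4I has eigenvalues -6, 3.
det(G - 4I) = (-6) · (3) = -18.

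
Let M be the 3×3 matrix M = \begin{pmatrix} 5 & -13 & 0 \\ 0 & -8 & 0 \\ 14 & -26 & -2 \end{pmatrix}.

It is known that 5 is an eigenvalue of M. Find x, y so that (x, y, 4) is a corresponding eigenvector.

We need (M - 5I)v = 0.
M - 5I = [[0, -13, 0], [0, -13, 0], [14, -26, -7]].
Row 1: (0)·x + (-13)·y + (0)·4 = 0
Row 2: (0)·x + (-13)·y + (0)·4 = 0
Row 3: (14)·x + (-26)·y + (-7)·4 = 0
Solving gives x = 2, y = 0.
Check: M·(2, 0, 4) = (10, 0, 20) = 5·(2, 0, 4).

2, 0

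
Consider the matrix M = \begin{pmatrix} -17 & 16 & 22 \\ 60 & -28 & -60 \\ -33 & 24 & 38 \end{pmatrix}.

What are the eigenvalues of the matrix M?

Set up det(μI - M) = 0.
Cofactor expansion gives p(μ) = μ^3 + 7μ^2 - 28μ - 160.
Rational-root test: μ = 5 gives p(5) = 0.
Factor out (μ - 5): p(μ) = (μ - 5)·(μ^2 + 12μ + 32).
The quadratic factors as (μ + 8)·(μ + 4).
Eigenvalues: -8, -4, 5.

-8, -4, 5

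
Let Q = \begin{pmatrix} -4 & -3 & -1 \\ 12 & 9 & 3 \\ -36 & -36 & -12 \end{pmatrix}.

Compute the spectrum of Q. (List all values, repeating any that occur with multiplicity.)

Set up det(rI - Q) = 0.
Expanding the 3×3 determinant: p(r) = r^3 + 7r^2 + 12r.
Try r = 0: p(0) = 0, so 0 is a root.
Dividing by r leaves r^2 + 7r + 12.
The quadratic factors as (r + 4)·(r + 3).
Eigenvalues: -4, -3, 0.

-4, -3, 0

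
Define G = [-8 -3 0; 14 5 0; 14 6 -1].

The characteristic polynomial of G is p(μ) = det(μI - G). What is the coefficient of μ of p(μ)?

5

p(μ) = μ^3 + 4μ^2 + 5μ + 2.
The coefficient of μ is 5.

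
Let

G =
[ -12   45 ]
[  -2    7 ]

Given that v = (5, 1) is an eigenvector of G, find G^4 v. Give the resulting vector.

(405, 81)

First find the eigenvalue: Gv = (-15, -3) = -3·(5, 1), so λ = -3.
Then G^4 v = λ^4·v = (-3)^4·(5, 1) = 81·(5, 1) = (405, 81).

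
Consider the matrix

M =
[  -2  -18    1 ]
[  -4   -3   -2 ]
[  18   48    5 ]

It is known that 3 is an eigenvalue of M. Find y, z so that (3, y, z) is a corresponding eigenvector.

-1, -3

We need (M - 3I)v = 0.
M - 3I = [[-5, -18, 1], [-4, -6, -2], [18, 48, 2]].
Row 1: (-5)·3 + (-18)·y + (1)·z = 0
Row 2: (-4)·3 + (-6)·y + (-2)·z = 0
Row 3: (18)·3 + (48)·y + (2)·z = 0
Solving gives y = -1, z = -3.
Check: M·(3, -1, -3) = (9, -3, -9) = 3·(3, -1, -3).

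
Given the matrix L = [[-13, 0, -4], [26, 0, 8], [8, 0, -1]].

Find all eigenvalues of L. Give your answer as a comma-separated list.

Compute the characteristic polynomial p(r) = det(rI - L).
Expanding along the first row, p(r) = r^3 + 14r^2 + 45r.
Rational-root test: r = 0 gives p(0) = 0.
Factor out r: p(r) = r·(r^2 + 14r + 45).
The quadratic factors as (r + 9)·(r + 5).
Eigenvalues: -9, -5, 0.

-9, -5, 0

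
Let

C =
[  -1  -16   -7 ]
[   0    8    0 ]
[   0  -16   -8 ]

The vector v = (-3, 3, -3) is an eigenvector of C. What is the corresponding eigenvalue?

Compute Cv: C·(-3, 3, -3) = (-24, 24, -24).
Since Cv = λv, compare component 1: -24 = λ·-3, so λ = 8.

8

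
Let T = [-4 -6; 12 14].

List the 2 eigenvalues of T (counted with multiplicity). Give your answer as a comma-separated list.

2, 8

det(T - lambda·I) = (-4 - lambda)(14 - lambda) - (-6)·(12) = lambda^2 - 10·lambda + 16.
This factors as (lambda - 2)·(lambda - 8) = 0.
Eigenvalues: 2, 8.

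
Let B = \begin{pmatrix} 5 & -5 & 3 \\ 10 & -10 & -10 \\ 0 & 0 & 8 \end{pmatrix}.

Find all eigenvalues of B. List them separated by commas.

-5, 0, 8

The characteristic polynomial is p(λ) = det(λI - B).
Expanding the 3×3 determinant: p(λ) = λ^3 - 3λ^2 - 40λ.
Since p(0) = 0, λ = 0 is a root.
Factor out λ: p(λ) = λ·(λ^2 - 3λ - 40).
The quadratic factors as (λ + 5)·(λ - 8).
Eigenvalues: -5, 0, 8.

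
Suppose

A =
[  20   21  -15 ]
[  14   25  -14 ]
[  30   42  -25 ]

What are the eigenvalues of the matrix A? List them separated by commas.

4, 5, 11

Set up det(rI - A) = 0.
Expanding the 3×3 determinant: p(r) = r^3 - 20r^2 + 119r - 220.
Since p(11) = 0, r = 11 is a root.
Factor out (r - 11): p(r) = (r - 11)·(r^2 - 9r + 20).
The quadratic factors as (r - 4)·(r - 5).
Eigenvalues: 4, 5, 11.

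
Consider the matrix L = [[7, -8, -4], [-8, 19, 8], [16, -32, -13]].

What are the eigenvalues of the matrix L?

3, 3, 7

Compute the characteristic polynomial p(λ) = det(λI - L).
Expanding the 3×3 determinant: p(λ) = λ^3 - 13λ^2 + 51λ - 63.
Since p(3) = 0, λ = 3 is a root.
Dividing by (λ - 3) leaves λ^2 - 10λ + 21.
The quadratic factors as (λ - 3)·(λ - 7).
Eigenvalues: 3, 3, 7.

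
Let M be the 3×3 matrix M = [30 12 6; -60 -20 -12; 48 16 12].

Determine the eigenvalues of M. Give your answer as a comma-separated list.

Set up det(sI - M) = 0.
Expanding the 3×3 determinant: p(s) = s^3 - 22s^2 + 144s - 288.
Try s = 4: p(4) = 0, so 4 is a root.
Factor out (s - 4): p(s) = (s - 4)·(s^2 - 18s + 72).
The quadratic factors as (s - 6)·(s - 12).
Eigenvalues: 4, 6, 12.

4, 6, 12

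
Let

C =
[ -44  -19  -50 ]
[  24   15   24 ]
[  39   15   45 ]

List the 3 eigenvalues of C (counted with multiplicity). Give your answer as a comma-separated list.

3, 6, 7

Compute the characteristic polynomial p(λ) = det(λI - C).
Expanding the 3×3 determinant: p(λ) = λ^3 - 16λ^2 + 81λ - 126.
Rational-root test: λ = 3 gives p(3) = 0.
Factor out (λ - 3): p(λ) = (λ - 3)·(λ^2 - 13λ + 42).
The quadratic factors as (λ - 6)·(λ - 7).
Eigenvalues: 3, 6, 7.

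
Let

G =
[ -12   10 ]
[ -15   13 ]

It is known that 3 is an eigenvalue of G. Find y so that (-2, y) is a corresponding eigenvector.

-3

We need (G - 3I)v = 0.
G - 3I = [[-15, 10], [-15, 10]].
Row 1: (-15)·-2 + (10)·y = 0
Row 2: (-15)·-2 + (10)·y = 0
Solving gives y = -3.
Check: G·(-2, -3) = (-6, -9) = 3·(-2, -3).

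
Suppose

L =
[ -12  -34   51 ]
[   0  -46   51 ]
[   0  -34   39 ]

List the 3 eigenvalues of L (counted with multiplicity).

Set up det(λI - L) = 0.
Expanding the 3×3 determinant: p(λ) = λ^3 + 19λ^2 + 24λ - 720.
Rational-root test: λ = 5 gives p(5) = 0.
Factor out (λ - 5): p(λ) = (λ - 5)·(λ^2 + 24λ + 144).
The quadratic factor is (λ + 12)^2.
Eigenvalues: -12, -12, 5.

-12, -12, 5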